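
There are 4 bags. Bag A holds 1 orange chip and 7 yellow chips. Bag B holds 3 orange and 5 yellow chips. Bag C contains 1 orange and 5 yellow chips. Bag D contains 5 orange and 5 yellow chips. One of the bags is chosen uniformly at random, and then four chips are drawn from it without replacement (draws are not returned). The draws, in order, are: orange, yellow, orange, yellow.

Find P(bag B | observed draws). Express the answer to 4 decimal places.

Under each hypothesis, the probability of the observed sequence is: P(data | bag A) = (1/8)(7/7)(0/6) = 0; P(data | bag B) = (3/8)(5/7)(2/6)(4/5) = 1/14; P(data | bag C) = (1/6)(5/5)(0/4) = 0; P(data | bag D) = (5/10)(5/9)(4/8)(4/7) = 5/63.
The prior-weighted likelihoods are 1/4 · 0 = 0, 1/4 · 1/14 = 1/56, 1/4 · 0 = 0, 1/4 · 5/63 = 5/252; with total 19/504.
So P(bag B | data) = (1/56) / (19/504) = 9/19.

0.4737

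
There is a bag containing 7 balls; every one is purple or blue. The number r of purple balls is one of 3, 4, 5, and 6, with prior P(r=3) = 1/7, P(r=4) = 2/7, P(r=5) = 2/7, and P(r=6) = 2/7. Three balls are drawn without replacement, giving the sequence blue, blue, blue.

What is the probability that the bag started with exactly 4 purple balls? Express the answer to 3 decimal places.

Under each hypothesis, the probability of the observed sequence is: P(data | r = 3) = (4/7)(3/6)(2/5) = 4/35; P(data | r = 4) = (3/7)(2/6)(1/5) = 1/35; P(data | r = 5) = (2/7)(1/6)(0/5) = 0; P(data | r = 6) = (1/7)(0/6) = 0.
Multiplying each by its prior: 1/7 · 4/35 = 4/245, 2/7 · 1/35 = 2/245, 2/7 · 0 = 0, 2/7 · 0 = 0; with total 6/245.
Hence P(r = 4 | data) = (2/245) / (6/245) = 1/3.

0.333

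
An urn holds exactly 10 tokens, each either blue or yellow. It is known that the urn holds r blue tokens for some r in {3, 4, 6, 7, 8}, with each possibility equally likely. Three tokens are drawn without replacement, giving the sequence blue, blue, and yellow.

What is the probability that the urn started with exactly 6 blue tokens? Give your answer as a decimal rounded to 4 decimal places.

0.2542

Compute the likelihood of the observed sequence for each case: P(data | r = 3) = (3/10)(2/9)(7/8) = 7/120; P(data | r = 4) = (4/10)(3/9)(6/8) = 1/10; P(data | r = 6) = (6/10)(5/9)(4/8) = 1/6; P(data | r = 7) = (7/10)(6/9)(3/8) = 7/40; P(data | r = 8) = (8/10)(7/9)(2/8) = 7/45.
Multiplying each by its prior: 1/5 · 7/120 = 7/600, 1/5 · 1/10 = 1/50, 1/5 · 1/6 = 1/30, 1/5 · 7/40 = 7/200, 1/5 · 7/45 = 7/225; with total 59/450.
By Bayes' rule, P(r = 6 | data) = (1/30) / (59/450) = 15/59.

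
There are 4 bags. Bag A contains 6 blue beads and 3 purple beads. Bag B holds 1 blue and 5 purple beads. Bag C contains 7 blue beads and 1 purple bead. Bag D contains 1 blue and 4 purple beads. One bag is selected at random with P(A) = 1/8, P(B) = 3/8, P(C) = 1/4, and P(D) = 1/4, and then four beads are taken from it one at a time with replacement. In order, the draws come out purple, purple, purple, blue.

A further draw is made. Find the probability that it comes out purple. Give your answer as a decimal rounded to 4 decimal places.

Under each hypothesis, the probability of the observed sequence is: P(data | bag A) = (3/9)(3/9)(3/9)(6/9) = 0.024691; P(data | bag B) = (5/6)(5/6)(5/6)(1/6) = 0.096451; P(data | bag C) = (1/8)(1/8)(1/8)(7/8) = 0.001709; P(data | bag D) = (4/5)(4/5)(4/5)(1/5) = 0.1024.
The prior-weighted likelihoods are 1/8 · 0.024691 = 0.0030864, 3/8 · 0.096451 = 0.036169, 1/4 · 0.001709 = 0.00042725, 1/4 · 0.1024 = 0.0256; these sum to 0.065283.
Normalising, the posterior is P(bag A | data) = 0.047278, P(bag B | data) = 0.55404, P(bag C | data) = 0.0065446, P(bag D | data) = 0.39214.
The predictive probability is P(purple next | data) = (1/3)(0.047278) + (5/6)(0.55404) + (1/8)(0.0065446) + (4/5)(0.39214) = 0.79199.

0.7920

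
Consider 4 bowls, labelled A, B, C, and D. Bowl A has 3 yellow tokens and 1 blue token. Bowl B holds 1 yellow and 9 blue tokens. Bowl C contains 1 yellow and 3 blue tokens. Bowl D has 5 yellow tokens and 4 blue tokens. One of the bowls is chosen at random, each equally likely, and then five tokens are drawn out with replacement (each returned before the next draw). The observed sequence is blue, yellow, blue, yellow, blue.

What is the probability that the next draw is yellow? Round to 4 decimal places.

The likelihood of the observed sequence under each hypothesis: P(data | bowl A) = (1/4)(3/4)(1/4)(3/4)(1/4) = 0.0087891; P(data | bowl B) = (9/10)(1/10)(9/10)(1/10)(9/10) = 0.00729; P(data | bowl C) = (3/4)(1/4)(3/4)(1/4)(3/4) = 0.026367; P(data | bowl D) = (4/9)(5/9)(4/9)(5/9)(4/9) = 0.027096.
Weighting by the prior gives 1/4 · 0.0087891 = 0.0021973, 1/4 · 0.00729 = 0.0018225, 1/4 · 0.026367 = 0.0065918, 1/4 · 0.027096 = 0.006774; summing to 0.017386.
Dividing through by the total gives posterior P(bowl A | data) = 0.12638, P(bowl B | data) = 0.10483, P(bowl C | data) = 0.37915, P(bowl D | data) = 0.38963.
The predictive probability is P(yellow next | data) = (3/4)(0.12638) + (1/10)(0.10483) + (1/4)(0.37915) + (5/9)(0.38963) = 0.41652.

0.4165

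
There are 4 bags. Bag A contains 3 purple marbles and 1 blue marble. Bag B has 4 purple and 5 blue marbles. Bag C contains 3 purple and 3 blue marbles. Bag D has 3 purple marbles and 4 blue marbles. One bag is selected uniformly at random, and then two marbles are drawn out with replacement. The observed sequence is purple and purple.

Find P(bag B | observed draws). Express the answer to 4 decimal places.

The likelihood of the observed sequence under each hypothesis: P(data | bag A) = (3/4)(3/4) = 0.5625; P(data | bag B) = (4/9)(4/9) = 0.19753; P(data | bag C) = (3/6)(3/6) = 0.25; P(data | bag D) = (3/7)(3/7) = 0.18367.
Multiplying each by its prior: 1/4 · 0.5625 = 0.14062, 1/4 · 0.19753 = 0.049383, 1/4 · 0.25 = 0.0625, 1/4 · 0.18367 = 0.045918; with total 0.29843.
Therefore the posterior P(bag B | data) = (0.049383) / (0.29843) = 0.16548.

0.1655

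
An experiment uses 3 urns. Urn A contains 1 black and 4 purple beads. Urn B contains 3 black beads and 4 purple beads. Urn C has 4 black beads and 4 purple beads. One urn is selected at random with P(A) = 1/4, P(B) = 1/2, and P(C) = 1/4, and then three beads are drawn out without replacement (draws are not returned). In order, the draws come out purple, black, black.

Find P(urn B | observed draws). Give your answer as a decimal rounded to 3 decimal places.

0.615

Compute the likelihood of the observed sequence for each case: P(data | urn A) = (4/5)(1/4)(0/3) = 0; P(data | urn B) = (4/7)(3/6)(2/5) = 4/35; P(data | urn C) = (4/8)(4/7)(3/6) = 1/7.
The prior-weighted likelihoods are 1/4 · 0 = 0, 1/2 · 4/35 = 2/35, 1/4 · 1/7 = 1/28; these sum to 13/140.
By Bayes' rule, P(urn B | data) = (2/35) / (13/140) = 8/13.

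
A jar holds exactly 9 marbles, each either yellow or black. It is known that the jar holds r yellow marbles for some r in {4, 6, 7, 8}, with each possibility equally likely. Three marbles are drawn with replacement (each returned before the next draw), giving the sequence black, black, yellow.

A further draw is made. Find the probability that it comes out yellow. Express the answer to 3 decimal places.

The likelihood of the observed sequence under each hypothesis: P(data | r = 4) = (5/9)(5/9)(4/9) = 0.13717; P(data | r = 6) = (3/9)(3/9)(6/9) = 0.074074; P(data | r = 7) = (2/9)(2/9)(7/9) = 0.038409; P(data | r = 8) = (1/9)(1/9)(8/9) = 0.010974.
Weighting by the prior gives 1/4 · 0.13717 = 0.034294, 1/4 · 0.074074 = 0.018519, 1/4 · 0.038409 = 0.0096022, 1/4 · 0.010974 = 0.0027435; summing to 0.065158.
Dividing through by the total gives posterior P(r = 4 | data) = 0.52632, P(r = 6 | data) = 0.28421, P(r = 7 | data) = 0.14737, P(r = 8 | data) = 0.042105.
The predictive probability is P(yellow next | data) = (4/9)(0.52632) + (2/3)(0.28421) + (7/9)(0.14737) + (8/9)(0.042105) = 0.57544.

0.575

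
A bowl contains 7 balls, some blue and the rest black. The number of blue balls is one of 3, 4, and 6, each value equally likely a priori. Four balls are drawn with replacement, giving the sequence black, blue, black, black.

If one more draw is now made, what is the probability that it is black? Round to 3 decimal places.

Compute the likelihood of the observed sequence for each case: P(data | r = 3) = (4/7)(3/7)(4/7)(4/7) = 0.079967; P(data | r = 4) = (3/7)(4/7)(3/7)(3/7) = 0.044981; P(data | r = 6) = (1/7)(6/7)(1/7)(1/7) = 0.002499.
Multiplying each by its prior: 1/3 · 0.079967 = 0.026656, 1/3 · 0.044981 = 0.014994, 1/3 · 0.002499 = 0.00083299; with total 0.042482.
Normalising, the posterior is P(r = 3 | data) = 0.62745, P(r = 4 | data) = 0.35294, P(r = 6 | data) = 0.019608.
So P(black next | data) = Σ P(black next | H) P(H | data) = (4/7)(0.62745) + (3/7)(0.35294) + (1/7)(0.019608) = 0.51261.

0.513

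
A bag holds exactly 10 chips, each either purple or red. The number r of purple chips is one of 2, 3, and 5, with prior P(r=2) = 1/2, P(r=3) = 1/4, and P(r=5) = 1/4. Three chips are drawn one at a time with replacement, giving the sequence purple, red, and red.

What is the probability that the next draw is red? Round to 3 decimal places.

Compute the likelihood of the observed sequence for each case: P(data | r = 2) = (2/10)(8/10)(8/10) = 0.128; P(data | r = 3) = (3/10)(7/10)(7/10) = 0.147; P(data | r = 5) = (5/10)(5/10)(5/10) = 0.125.
Weighting by the prior gives 1/2 · 0.128 = 0.064, 1/4 · 0.147 = 0.03675, 1/4 · 0.125 = 0.03125; with total 0.132.
Normalising, the posterior is P(r = 2 | data) = 0.48485, P(r = 3 | data) = 0.27841, P(r = 5 | data) = 0.23674.
Averaging over the posterior, P(red next | data) = (4/5)(0.48485) + (7/10)(0.27841) + (1/2)(0.23674) = 0.70114.

0.701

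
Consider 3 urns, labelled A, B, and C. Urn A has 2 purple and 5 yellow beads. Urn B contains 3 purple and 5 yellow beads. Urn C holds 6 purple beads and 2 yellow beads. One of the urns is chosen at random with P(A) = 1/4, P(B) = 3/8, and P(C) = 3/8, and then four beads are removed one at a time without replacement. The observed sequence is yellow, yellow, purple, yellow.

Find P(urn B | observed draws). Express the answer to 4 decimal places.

For each hypothesis, P(data | H) works out to: P(data | urn A) = (5/7)(4/6)(2/5)(3/4) = 1/7; P(data | urn B) = (5/8)(4/7)(3/6)(3/5) = 3/28; P(data | urn C) = (2/8)(1/7)(6/6)(0/5) = 0.
Multiplying each by its prior: 1/4 · 1/7 = 1/28, 3/8 · 3/28 = 9/224, 3/8 · 0 = 0; with total 17/224.
So P(urn B | data) = (9/224) / (17/224) = 9/17.

0.5294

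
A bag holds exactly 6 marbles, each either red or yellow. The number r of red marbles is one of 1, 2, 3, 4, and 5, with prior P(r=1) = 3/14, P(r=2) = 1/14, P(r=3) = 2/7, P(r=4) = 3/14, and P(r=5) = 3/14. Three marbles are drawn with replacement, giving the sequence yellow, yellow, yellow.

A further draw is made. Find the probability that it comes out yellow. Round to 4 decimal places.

0.7276

Under each hypothesis, the probability of the observed sequence is: P(data | r = 1) = (5/6)(5/6)(5/6) = 0.5787; P(data | r = 2) = (4/6)(4/6)(4/6) = 0.2963; P(data | r = 3) = (3/6)(3/6)(3/6) = 0.125; P(data | r = 4) = (2/6)(2/6)(2/6) = 0.037037; P(data | r = 5) = (1/6)(1/6)(1/6) = 0.0046296.
Multiplying each by its prior: 3/14 · 0.5787 = 0.12401, 1/14 · 0.2963 = 0.021164, 2/7 · 0.125 = 0.035714, 3/14 · 0.037037 = 0.0079365, 3/14 · 0.0046296 = 0.00099206; with total 0.18981.
Dividing through by the total gives posterior P(r = 1 | data) = 0.65331, P(r = 2 | data) = 0.1115, P(r = 3 | data) = 0.18815, P(r = 4 | data) = 0.041812, P(r = 5 | data) = 0.0052265.
So P(yellow next | data) = Σ P(yellow next | H) P(H | data) = (5/6)(0.65331) + (2/3)(0.1115) + (1/2)(0.18815) + (1/3)(0.041812) + (1/6)(0.0052265) = 0.72764.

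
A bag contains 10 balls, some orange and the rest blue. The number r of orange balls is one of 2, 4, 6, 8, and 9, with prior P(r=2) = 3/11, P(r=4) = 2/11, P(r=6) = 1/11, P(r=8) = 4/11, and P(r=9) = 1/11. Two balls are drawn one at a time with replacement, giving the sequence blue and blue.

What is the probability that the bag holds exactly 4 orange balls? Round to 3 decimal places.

For each hypothesis, P(data | H) works out to: P(data | r = 2) = (8/10)(8/10) = 0.64; P(data | r = 4) = (6/10)(6/10) = 0.36; P(data | r = 6) = (4/10)(4/10) = 0.16; P(data | r = 8) = (2/10)(2/10) = 0.04; P(data | r = 9) = (1/10)(1/10) = 0.01.
Multiplying each by its prior: 3/11 · 0.64 = 0.17455, 2/11 · 0.36 = 0.065455, 1/11 · 0.16 = 0.014545, 4/11 · 0.04 = 0.014545, 1/11 · 0.01 = 0.00090909; with total 0.27.
So P(r = 4 | data) = (0.065455) / (0.27) = 0.24242.

0.242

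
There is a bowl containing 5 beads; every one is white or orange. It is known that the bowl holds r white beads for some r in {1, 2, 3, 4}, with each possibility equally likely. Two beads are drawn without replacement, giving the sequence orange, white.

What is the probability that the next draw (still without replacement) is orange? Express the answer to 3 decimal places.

For each hypothesis, P(data | H) works out to: P(data | r = 1) = (4/5)(1/4) = 1/5; P(data | r = 2) = (3/5)(2/4) = 3/10; P(data | r = 3) = (2/5)(3/4) = 3/10; P(data | r = 4) = (1/5)(4/4) = 1/5.
The prior-weighted likelihoods are 1/4 · 1/5 = 1/20, 1/4 · 3/10 = 3/40, 1/4 · 3/10 = 3/40, 1/4 · 1/5 = 1/20; these sum to 1/4.
The posterior is then P(r = 1 | data) = 1/5, P(r = 2 | data) = 3/10, P(r = 3 | data) = 3/10, P(r = 4 | data) = 1/5.
So P(orange next | data) = Σ P(orange next | H) P(H | data) = (1)(1/5) + (2/3)(3/10) + (1/3)(3/10) + (0)(1/5) = 1/2.

0.500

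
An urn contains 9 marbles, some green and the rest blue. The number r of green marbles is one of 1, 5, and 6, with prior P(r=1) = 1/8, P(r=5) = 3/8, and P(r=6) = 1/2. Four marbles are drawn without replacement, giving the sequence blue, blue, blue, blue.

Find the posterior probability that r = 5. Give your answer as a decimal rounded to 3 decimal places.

0.041

Under each hypothesis, the probability of the observed sequence is: P(data | r = 1) = (8/9)(7/8)(6/7)(5/6) = 0.55556; P(data | r = 5) = (4/9)(3/8)(2/7)(1/6) = 0.0079365; P(data | r = 6) = (3/9)(2/8)(1/7)(0/6) = 0.
The prior-weighted likelihoods are 1/8 · 0.55556 = 0.069444, 3/8 · 0.0079365 = 0.0029762, 1/2 · 0 = 0; summing to 0.072421.
So P(r = 5 | data) = (0.0029762) / (0.072421) = 0.041096.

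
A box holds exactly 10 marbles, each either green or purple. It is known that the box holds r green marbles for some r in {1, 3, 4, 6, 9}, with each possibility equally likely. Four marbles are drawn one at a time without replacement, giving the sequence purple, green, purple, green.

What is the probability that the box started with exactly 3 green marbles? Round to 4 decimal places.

0.2593

Compute the likelihood of the observed sequence for each case: P(data | r = 1) = (9/10)(1/9)(8/8)(0/7) = 0; P(data | r = 3) = (7/10)(3/9)(6/8)(2/7) = 1/20; P(data | r = 4) = (6/10)(4/9)(5/8)(3/7) = 1/14; P(data | r = 6) = (4/10)(6/9)(3/8)(5/7) = 1/14; P(data | r = 9) = (1/10)(9/9)(0/8) = 0.
Weighting by the prior gives 1/5 · 0 = 0, 1/5 · 1/20 = 1/100, 1/5 · 1/14 = 1/70, 1/5 · 1/14 = 1/70, 1/5 · 0 = 0; with total 27/700.
Therefore the posterior P(r = 3 | data) = (1/100) / (27/700) = 7/27.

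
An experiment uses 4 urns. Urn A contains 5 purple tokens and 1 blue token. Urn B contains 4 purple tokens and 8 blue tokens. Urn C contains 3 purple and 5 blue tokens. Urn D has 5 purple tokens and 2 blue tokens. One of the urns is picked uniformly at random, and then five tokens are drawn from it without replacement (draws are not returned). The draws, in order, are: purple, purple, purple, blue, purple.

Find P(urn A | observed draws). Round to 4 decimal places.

0.6315

The likelihood of the observed sequence under each hypothesis: P(data | urn A) = (5/6)(4/5)(3/4)(1/3)(2/2) = 0.16667; P(data | urn B) = (4/12)(3/11)(2/10)(8/9)(1/8) = 0.0020202; P(data | urn C) = (3/8)(2/7)(1/6)(5/5)(0/4) = 0; P(data | urn D) = (5/7)(4/6)(3/5)(2/4)(2/3) = 0.095238.
The prior-weighted likelihoods are 1/4 · 0.16667 = 0.041667, 1/4 · 0.0020202 = 0.00050505, 1/4 · 0 = 0, 1/4 · 0.095238 = 0.02381; these sum to 0.065981.
Hence P(urn A | data) = (0.041667) / (0.065981) = 0.63149.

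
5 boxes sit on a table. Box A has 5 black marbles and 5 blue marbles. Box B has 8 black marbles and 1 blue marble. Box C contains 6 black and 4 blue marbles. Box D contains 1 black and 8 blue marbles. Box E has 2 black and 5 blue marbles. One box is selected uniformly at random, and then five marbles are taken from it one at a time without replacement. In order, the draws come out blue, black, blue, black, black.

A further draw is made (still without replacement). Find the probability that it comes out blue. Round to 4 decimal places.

Compute the likelihood of the observed sequence for each case: P(data | box A) = (5/10)(5/9)(4/8)(4/7)(3/6) = 5/126; P(data | box B) = (1/9)(8/8)(0/7) = 0; P(data | box C) = (4/10)(6/9)(3/8)(5/7)(4/6) = 1/21; P(data | box D) = (8/9)(1/8)(7/7)(0/6) = 0; P(data | box E) = (5/7)(2/6)(4/5)(1/4)(0/3) = 0.
The prior-weighted likelihoods are 1/5 · 5/126 = 1/126, 1/5 · 0 = 0, 1/5 · 1/21 = 1/105, 1/5 · 0 = 0, 1/5 · 0 = 0; these sum to 11/630.
The posterior is then P(box A | data) = 5/11, P(box B | data) = 0, P(box C | data) = 6/11, P(box D | data) = 0, P(box E | data) = 0.
The predictive probability is P(blue next | data) = (3/5)(5/11) + (2/5)(6/11) = 27/55.

0.4909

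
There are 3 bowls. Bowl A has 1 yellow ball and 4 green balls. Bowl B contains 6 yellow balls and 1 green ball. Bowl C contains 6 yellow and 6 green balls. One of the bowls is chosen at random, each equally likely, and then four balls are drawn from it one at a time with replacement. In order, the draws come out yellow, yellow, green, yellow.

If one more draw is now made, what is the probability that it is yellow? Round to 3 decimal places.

For each hypothesis, P(data | H) works out to: P(data | bowl A) = (1/5)(1/5)(4/5)(1/5) = 0.0064; P(data | bowl B) = (6/7)(6/7)(1/7)(6/7) = 0.089963; P(data | bowl C) = (6/12)(6/12)(6/12)(6/12) = 0.0625.
Weighting by the prior gives 1/3 · 0.0064 = 0.0021333, 1/3 · 0.089963 = 0.029988, 1/3 · 0.0625 = 0.020833; these sum to 0.052954.
The posterior is then P(bowl A | data) = 0.040286, P(bowl B | data) = 0.56629, P(bowl C | data) = 0.39342.
Averaging over the posterior, P(yellow next | data) = (1/5)(0.040286) + (6/7)(0.56629) + (1/2)(0.39342) = 0.69016.

0.690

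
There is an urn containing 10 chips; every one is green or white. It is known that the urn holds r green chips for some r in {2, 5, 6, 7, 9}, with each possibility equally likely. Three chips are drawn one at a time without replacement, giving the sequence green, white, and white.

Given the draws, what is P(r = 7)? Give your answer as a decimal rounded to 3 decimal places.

0.129

For each hypothesis, P(data | H) works out to: P(data | r = 2) = (2/10)(8/9)(7/8) = 0.15556; P(data | r = 5) = (5/10)(5/9)(4/8) = 0.13889; P(data | r = 6) = (6/10)(4/9)(3/8) = 0.1; P(data | r = 7) = (7/10)(3/9)(2/8) = 0.058333; P(data | r = 9) = (9/10)(1/9)(0/8) = 0.
The prior-weighted likelihoods are 1/5 · 0.15556 = 0.031111, 1/5 · 0.13889 = 0.027778, 1/5 · 0.1 = 0.02, 1/5 · 0.058333 = 0.011667, 1/5 · 0 = 0; these sum to 0.090556.
Hence P(r = 7 | data) = (0.011667) / (0.090556) = 0.12883.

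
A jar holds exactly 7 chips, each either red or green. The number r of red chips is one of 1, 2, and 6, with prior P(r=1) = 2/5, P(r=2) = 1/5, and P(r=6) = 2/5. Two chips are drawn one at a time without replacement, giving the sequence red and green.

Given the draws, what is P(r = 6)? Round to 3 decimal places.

0.353

Under each hypothesis, the probability of the observed sequence is: P(data | r = 1) = (1/7)(6/6) = 1/7; P(data | r = 2) = (2/7)(5/6) = 5/21; P(data | r = 6) = (6/7)(1/6) = 1/7.
The prior-weighted likelihoods are 2/5 · 1/7 = 2/35, 1/5 · 5/21 = 1/21, 2/5 · 1/7 = 2/35; summing to 17/105.
By Bayes' rule, P(r = 6 | data) = (2/35) / (17/105) = 6/17.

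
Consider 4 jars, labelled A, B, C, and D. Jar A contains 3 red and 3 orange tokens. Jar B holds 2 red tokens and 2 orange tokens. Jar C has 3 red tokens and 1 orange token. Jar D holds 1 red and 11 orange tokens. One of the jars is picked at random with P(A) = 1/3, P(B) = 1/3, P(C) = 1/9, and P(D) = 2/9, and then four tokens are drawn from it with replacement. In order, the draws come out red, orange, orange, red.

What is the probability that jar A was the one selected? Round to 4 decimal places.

For each hypothesis, P(data | H) works out to: P(data | jar A) = (3/6)(3/6)(3/6)(3/6) = 0.0625; P(data | jar B) = (2/4)(2/4)(2/4)(2/4) = 0.0625; P(data | jar C) = (3/4)(1/4)(1/4)(3/4) = 0.035156; P(data | jar D) = (1/12)(11/12)(11/12)(1/12) = 0.0058353.
The prior-weighted likelihoods are 1/3 · 0.0625 = 0.020833, 1/3 · 0.0625 = 0.020833, 1/9 · 0.035156 = 0.0039062, 2/9 · 0.0058353 = 0.0012967; with total 0.04687.
By Bayes' rule, P(jar A | data) = (0.020833) / (0.04687) = 0.4445.

0.4445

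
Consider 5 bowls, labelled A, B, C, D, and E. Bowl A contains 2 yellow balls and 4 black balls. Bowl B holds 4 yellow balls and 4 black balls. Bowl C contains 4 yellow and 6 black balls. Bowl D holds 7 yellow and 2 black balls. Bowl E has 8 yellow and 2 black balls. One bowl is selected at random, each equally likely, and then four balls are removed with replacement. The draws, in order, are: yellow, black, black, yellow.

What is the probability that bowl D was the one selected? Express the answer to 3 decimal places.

0.133

For each hypothesis, P(data | H) works out to: P(data | bowl A) = (2/6)(4/6)(4/6)(2/6) = 0.049383; P(data | bowl B) = (4/8)(4/8)(4/8)(4/8) = 0.0625; P(data | bowl C) = (4/10)(6/10)(6/10)(4/10) = 0.0576; P(data | bowl D) = (7/9)(2/9)(2/9)(7/9) = 0.029873; P(data | bowl E) = (8/10)(2/10)(2/10)(8/10) = 0.0256.
Multiplying each by its prior: 1/5 · 0.049383 = 0.0098765, 1/5 · 0.0625 = 0.0125, 1/5 · 0.0576 = 0.01152, 1/5 · 0.029873 = 0.0059747, 1/5 · 0.0256 = 0.00512; with total 0.044991.
Therefore the posterior P(bowl D | data) = (0.0059747) / (0.044991) = 0.1328.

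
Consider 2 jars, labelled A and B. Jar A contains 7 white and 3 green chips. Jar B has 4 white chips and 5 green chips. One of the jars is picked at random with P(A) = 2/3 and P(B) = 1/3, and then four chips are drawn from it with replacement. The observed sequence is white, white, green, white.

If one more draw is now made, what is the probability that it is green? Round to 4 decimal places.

The likelihood of the observed sequence under each hypothesis: P(data | jar A) = (7/10)(7/10)(3/10)(7/10) = 0.1029; P(data | jar B) = (4/9)(4/9)(5/9)(4/9) = 0.048773.
Multiplying each by its prior: 2/3 · 0.1029 = 0.0686, 1/3 · 0.048773 = 0.016258; these sum to 0.084858.
Dividing through by the total gives posterior P(jar A | data) = 0.80841, P(jar B | data) = 0.19159.
So P(green next | data) = Σ P(green next | H) P(H | data) = (3/10)(0.80841) + (5/9)(0.19159) = 0.34896.

0.3490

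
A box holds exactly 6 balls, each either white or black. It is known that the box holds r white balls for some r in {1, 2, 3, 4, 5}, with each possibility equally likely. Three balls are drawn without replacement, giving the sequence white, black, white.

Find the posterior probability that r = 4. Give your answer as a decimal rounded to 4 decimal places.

0.3429

Compute the likelihood of the observed sequence for each case: P(data | r = 1) = (1/6)(5/5)(0/4) = 0; P(data | r = 2) = (2/6)(4/5)(1/4) = 1/15; P(data | r = 3) = (3/6)(3/5)(2/4) = 3/20; P(data | r = 4) = (4/6)(2/5)(3/4) = 1/5; P(data | r = 5) = (5/6)(1/5)(4/4) = 1/6.
Weighting by the prior gives 1/5 · 0 = 0, 1/5 · 1/15 = 1/75, 1/5 · 3/20 = 3/100, 1/5 · 1/5 = 1/25, 1/5 · 1/6 = 1/30; with total 7/60.
By Bayes' rule, P(r = 4 | data) = (1/25) / (7/60) = 12/35.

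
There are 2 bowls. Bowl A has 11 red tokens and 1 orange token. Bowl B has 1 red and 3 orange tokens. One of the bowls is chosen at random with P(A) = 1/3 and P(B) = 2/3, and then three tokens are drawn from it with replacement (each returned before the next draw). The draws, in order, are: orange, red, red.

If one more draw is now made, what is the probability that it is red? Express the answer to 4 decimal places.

0.5350

Under each hypothesis, the probability of the observed sequence is: P(data | bowl A) = (1/12)(11/12)(11/12) = 0.070023; P(data | bowl B) = (3/4)(1/4)(1/4) = 0.046875.
Weighting by the prior gives 1/3 · 0.070023 = 0.023341, 2/3 · 0.046875 = 0.03125; these sum to 0.054591.
Normalising, the posterior is P(bowl A | data) = 0.42756, P(bowl B | data) = 0.57244.
So P(red next | data) = Σ P(red next | H) P(H | data) = (11/12)(0.42756) + (1/4)(0.57244) = 0.53504.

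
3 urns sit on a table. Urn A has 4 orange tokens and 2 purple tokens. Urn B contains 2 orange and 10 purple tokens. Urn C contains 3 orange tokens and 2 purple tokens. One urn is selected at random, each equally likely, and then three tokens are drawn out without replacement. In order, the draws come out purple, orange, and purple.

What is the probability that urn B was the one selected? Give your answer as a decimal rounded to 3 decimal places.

0.450

Compute the likelihood of the observed sequence for each case: P(data | urn A) = (2/6)(4/5)(1/4) = 1/15; P(data | urn B) = (10/12)(2/11)(9/10) = 3/22; P(data | urn C) = (2/5)(3/4)(1/3) = 1/10.
Multiplying each by its prior: 1/3 · 1/15 = 1/45, 1/3 · 3/22 = 1/22, 1/3 · 1/10 = 1/30; with total 10/99.
Hence P(urn B | data) = (1/22) / (10/99) = 9/20.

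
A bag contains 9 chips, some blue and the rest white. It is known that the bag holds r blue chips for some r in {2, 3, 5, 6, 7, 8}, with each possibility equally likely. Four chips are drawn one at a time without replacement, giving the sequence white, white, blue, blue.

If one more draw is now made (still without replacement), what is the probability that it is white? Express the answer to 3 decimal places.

0.469

Compute the likelihood of the observed sequence for each case: P(data | r = 2) = (7/9)(6/8)(2/7)(1/6) = 1/36; P(data | r = 3) = (6/9)(5/8)(3/7)(2/6) = 5/84; P(data | r = 5) = (4/9)(3/8)(5/7)(4/6) = 5/63; P(data | r = 6) = (3/9)(2/8)(6/7)(5/6) = 5/84; P(data | r = 7) = (2/9)(1/8)(7/7)(6/6) = 1/36; P(data | r = 8) = (1/9)(0/8) = 0.
Weighting by the prior gives 1/6 · 1/36 = 1/216, 1/6 · 5/84 = 5/504, 1/6 · 5/63 = 5/378, 1/6 · 5/84 = 5/504, 1/6 · 1/36 = 1/216, 1/6 · 0 = 0; these sum to 8/189.
Normalising, the posterior is P(r = 2 | data) = 7/64, P(r = 3 | data) = 15/64, P(r = 5 | data) = 5/16, P(r = 6 | data) = 15/64, P(r = 7 | data) = 7/64, P(r = 8 | data) = 0.
So P(white next | data) = Σ P(white next | H) P(H | data) = (1)(7/64) + (4/5)(15/64) + (2/5)(5/16) + (1/5)(15/64) + (0)(7/64) = 15/32.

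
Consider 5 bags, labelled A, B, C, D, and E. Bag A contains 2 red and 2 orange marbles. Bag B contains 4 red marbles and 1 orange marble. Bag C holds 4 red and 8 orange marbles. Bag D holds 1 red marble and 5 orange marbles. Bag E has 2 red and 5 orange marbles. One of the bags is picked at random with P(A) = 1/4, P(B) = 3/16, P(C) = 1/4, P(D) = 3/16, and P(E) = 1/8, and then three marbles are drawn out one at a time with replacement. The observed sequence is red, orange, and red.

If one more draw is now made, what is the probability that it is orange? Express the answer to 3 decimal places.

The likelihood of the observed sequence under each hypothesis: P(data | bag A) = (2/4)(2/4)(2/4) = 0.125; P(data | bag B) = (4/5)(1/5)(4/5) = 0.128; P(data | bag C) = (4/12)(8/12)(4/12) = 0.074074; P(data | bag D) = (1/6)(5/6)(1/6) = 0.023148; P(data | bag E) = (2/7)(5/7)(2/7) = 0.058309.
Multiplying each by its prior: 1/4 · 0.125 = 0.03125, 3/16 · 0.128 = 0.024, 1/4 · 0.074074 = 0.018519, 3/16 · 0.023148 = 0.0043403, 1/8 · 0.058309 = 0.0072886; with total 0.085397.
Dividing through by the total gives posterior P(bag A | data) = 0.36594, P(bag B | data) = 0.28104, P(bag C | data) = 0.21685, P(bag D | data) = 0.050824, P(bag E | data) = 0.08535.
So P(orange next | data) = Σ P(orange next | H) P(H | data) = (1/2)(0.36594) + (1/5)(0.28104) + (2/3)(0.21685) + (5/6)(0.050824) + (5/7)(0.08535) = 0.48706.

0.487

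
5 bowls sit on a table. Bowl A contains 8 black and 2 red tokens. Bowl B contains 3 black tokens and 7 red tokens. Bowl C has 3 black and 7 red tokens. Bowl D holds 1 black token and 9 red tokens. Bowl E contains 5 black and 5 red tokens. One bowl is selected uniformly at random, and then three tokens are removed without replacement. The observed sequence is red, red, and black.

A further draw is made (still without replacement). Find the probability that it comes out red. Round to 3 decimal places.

Under each hypothesis, the probability of the observed sequence is: P(data | bowl A) = (2/10)(1/9)(8/8) = 1/45; P(data | bowl B) = (7/10)(6/9)(3/8) = 7/40; P(data | bowl C) = (7/10)(6/9)(3/8) = 7/40; P(data | bowl D) = (9/10)(8/9)(1/8) = 1/10; P(data | bowl E) = (5/10)(4/9)(5/8) = 5/36.
Weighting by the prior gives 1/5 · 1/45 = 1/225, 1/5 · 7/40 = 7/200, 1/5 · 7/40 = 7/200, 1/5 · 1/10 = 1/50, 1/5 · 5/36 = 1/36; with total 11/90.
Dividing through by the total gives posterior P(bowl A | data) = 2/55, P(bowl B | data) = 63/220, P(bowl C | data) = 63/220, P(bowl D | data) = 9/55, P(bowl E | data) = 5/22.
So P(red next | data) = Σ P(red next | H) P(H | data) = (0)(2/55) + (5/7)(63/220) + (5/7)(63/220) + (1)(9/55) + (3/7)(5/22) = 258/385.

0.670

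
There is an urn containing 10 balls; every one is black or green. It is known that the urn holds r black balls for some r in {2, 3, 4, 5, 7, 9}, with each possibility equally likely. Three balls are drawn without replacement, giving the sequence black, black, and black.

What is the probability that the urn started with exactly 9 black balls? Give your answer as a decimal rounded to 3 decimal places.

For each hypothesis, P(data | H) works out to: P(data | r = 2) = (2/10)(1/9)(0/8) = 0; P(data | r = 3) = (3/10)(2/9)(1/8) = 1/120; P(data | r = 4) = (4/10)(3/9)(2/8) = 1/30; P(data | r = 5) = (5/10)(4/9)(3/8) = 1/12; P(data | r = 7) = (7/10)(6/9)(5/8) = 7/24; P(data | r = 9) = (9/10)(8/9)(7/8) = 7/10.
Multiplying each by its prior: 1/6 · 0 = 0, 1/6 · 1/120 = 1/720, 1/6 · 1/30 = 1/180, 1/6 · 1/12 = 1/72, 1/6 · 7/24 = 7/144, 1/6 · 7/10 = 7/60; summing to 67/360.
Therefore the posterior P(r = 9 | data) = (7/60) / (67/360) = 42/67.

0.627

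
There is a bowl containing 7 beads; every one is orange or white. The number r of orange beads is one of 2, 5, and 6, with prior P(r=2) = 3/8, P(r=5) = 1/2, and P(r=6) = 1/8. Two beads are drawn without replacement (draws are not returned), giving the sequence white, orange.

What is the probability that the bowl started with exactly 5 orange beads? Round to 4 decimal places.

0.5263

The likelihood of the observed sequence under each hypothesis: P(data | r = 2) = (5/7)(2/6) = 5/21; P(data | r = 5) = (2/7)(5/6) = 5/21; P(data | r = 6) = (1/7)(6/6) = 1/7.
The prior-weighted likelihoods are 3/8 · 5/21 = 5/56, 1/2 · 5/21 = 5/42, 1/8 · 1/7 = 1/56; summing to 19/84.
So P(r = 5 | data) = (5/42) / (19/84) = 10/19.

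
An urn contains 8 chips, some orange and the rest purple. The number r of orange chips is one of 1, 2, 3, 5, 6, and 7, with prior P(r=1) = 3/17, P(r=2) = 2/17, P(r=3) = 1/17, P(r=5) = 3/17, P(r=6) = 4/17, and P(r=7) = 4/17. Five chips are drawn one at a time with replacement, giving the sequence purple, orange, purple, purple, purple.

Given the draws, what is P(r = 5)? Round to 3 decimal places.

The likelihood of the observed sequence under each hypothesis: P(data | r = 1) = (7/8)(1/8)(7/8)(7/8)(7/8) = 0.073273; P(data | r = 2) = (6/8)(2/8)(6/8)(6/8)(6/8) = 0.079102; P(data | r = 3) = (5/8)(3/8)(5/8)(5/8)(5/8) = 0.05722; P(data | r = 5) = (3/8)(5/8)(3/8)(3/8)(3/8) = 0.01236; P(data | r = 6) = (2/8)(6/8)(2/8)(2/8)(2/8) = 0.0029297; P(data | r = 7) = (1/8)(7/8)(1/8)(1/8)(1/8) = 0.00021362.
The prior-weighted likelihoods are 3/17 · 0.073273 = 0.01293, 2/17 · 0.079102 = 0.0093061, 1/17 · 0.05722 = 0.0033659, 3/17 · 0.01236 = 0.0021811, 4/17 · 0.0029297 = 0.00068934, 4/17 · 0.00021362 = 5.0264e-05; these sum to 0.028523.
Hence P(r = 5 | data) = (0.0021811) / (0.028523) = 0.076468.

0.076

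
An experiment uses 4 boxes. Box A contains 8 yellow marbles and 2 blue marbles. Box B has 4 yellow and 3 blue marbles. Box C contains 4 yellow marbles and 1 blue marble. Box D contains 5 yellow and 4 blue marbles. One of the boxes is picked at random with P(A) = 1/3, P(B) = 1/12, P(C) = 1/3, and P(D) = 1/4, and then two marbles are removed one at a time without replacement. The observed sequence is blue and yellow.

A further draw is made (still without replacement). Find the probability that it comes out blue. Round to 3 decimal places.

0.213

Compute the likelihood of the observed sequence for each case: P(data | box A) = (2/10)(8/9) = 0.17778; P(data | box B) = (3/7)(4/6) = 0.28571; P(data | box C) = (1/5)(4/4) = 0.2; P(data | box D) = (4/9)(5/8) = 0.27778.
The prior-weighted likelihoods are 1/3 · 0.17778 = 0.059259, 1/12 · 0.28571 = 0.02381, 1/3 · 0.2 = 0.066667, 1/4 · 0.27778 = 0.069444; summing to 0.21918.
Dividing through by the total gives posterior P(box A | data) = 0.27037, P(box B | data) = 0.10863, P(box C | data) = 0.30416, P(box D | data) = 0.31684.
Averaging over the posterior, P(blue next | data) = (1/8)(0.27037) + (2/5)(0.10863) + (0)(0.30416) + (3/7)(0.31684) = 0.21304.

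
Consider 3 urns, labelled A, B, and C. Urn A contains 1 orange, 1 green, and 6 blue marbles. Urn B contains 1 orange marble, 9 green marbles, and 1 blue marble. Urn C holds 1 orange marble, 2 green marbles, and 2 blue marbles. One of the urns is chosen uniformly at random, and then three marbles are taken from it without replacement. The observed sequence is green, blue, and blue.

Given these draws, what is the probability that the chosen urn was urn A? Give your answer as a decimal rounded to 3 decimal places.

Under each hypothesis, the probability of the observed sequence is: P(data | urn A) = (1/8)(6/7)(5/6) = 0.089286; P(data | urn B) = (9/11)(1/10)(0/9) = 0; P(data | urn C) = (2/5)(2/4)(1/3) = 0.066667.
The prior-weighted likelihoods are 1/3 · 0.089286 = 0.029762, 1/3 · 0 = 0, 1/3 · 0.066667 = 0.022222; with total 0.051984.
By Bayes' rule, P(urn A | data) = (0.029762) / (0.051984) = 0.57252.

0.573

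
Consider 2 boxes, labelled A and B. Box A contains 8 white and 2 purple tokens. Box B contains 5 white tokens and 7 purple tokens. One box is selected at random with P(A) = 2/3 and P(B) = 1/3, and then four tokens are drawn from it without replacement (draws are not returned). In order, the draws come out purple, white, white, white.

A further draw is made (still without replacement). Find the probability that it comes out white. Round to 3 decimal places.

0.765

Compute the likelihood of the observed sequence for each case: P(data | box A) = (2/10)(8/9)(7/8)(6/7) = 0.13333; P(data | box B) = (7/12)(5/11)(4/10)(3/9) = 0.035354.
Multiplying each by its prior: 2/3 · 0.13333 = 0.088889, 1/3 · 0.035354 = 0.011785; these sum to 0.10067.
The posterior is then P(box A | data) = 0.88294, P(box B | data) = 0.11706.
Averaging over the posterior, P(white next | data) = (5/6)(0.88294) + (1/4)(0.11706) = 0.76505.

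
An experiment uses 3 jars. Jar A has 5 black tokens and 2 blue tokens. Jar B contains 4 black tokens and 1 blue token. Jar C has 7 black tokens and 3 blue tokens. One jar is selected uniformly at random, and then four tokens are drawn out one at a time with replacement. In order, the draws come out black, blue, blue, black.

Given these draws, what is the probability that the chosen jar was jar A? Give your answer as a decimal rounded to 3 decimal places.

0.374

Compute the likelihood of the observed sequence for each case: P(data | jar A) = (5/7)(2/7)(2/7)(5/7) = 0.041649; P(data | jar B) = (4/5)(1/5)(1/5)(4/5) = 0.0256; P(data | jar C) = (7/10)(3/10)(3/10)(7/10) = 0.0441.
Multiplying each by its prior: 1/3 · 0.041649 = 0.013883, 1/3 · 0.0256 = 0.0085333, 1/3 · 0.0441 = 0.0147; summing to 0.037116.
Hence P(jar A | data) = (0.013883) / (0.037116) = 0.37404.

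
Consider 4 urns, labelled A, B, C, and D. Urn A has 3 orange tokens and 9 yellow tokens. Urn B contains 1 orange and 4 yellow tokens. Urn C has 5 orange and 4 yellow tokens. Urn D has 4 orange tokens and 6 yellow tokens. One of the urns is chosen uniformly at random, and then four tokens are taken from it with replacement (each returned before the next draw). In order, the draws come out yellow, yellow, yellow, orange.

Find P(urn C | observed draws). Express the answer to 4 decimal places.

0.1422

For each hypothesis, P(data | H) works out to: P(data | urn A) = (9/12)(9/12)(9/12)(3/12) = 0.10547; P(data | urn B) = (4/5)(4/5)(4/5)(1/5) = 0.1024; P(data | urn C) = (4/9)(4/9)(4/9)(5/9) = 0.048773; P(data | urn D) = (6/10)(6/10)(6/10)(4/10) = 0.0864.
Weighting by the prior gives 1/4 · 0.10547 = 0.026367, 1/4 · 0.1024 = 0.0256, 1/4 · 0.048773 = 0.012193, 1/4 · 0.0864 = 0.0216; summing to 0.08576.
So P(urn C | data) = (0.012193) / (0.08576) = 0.14218.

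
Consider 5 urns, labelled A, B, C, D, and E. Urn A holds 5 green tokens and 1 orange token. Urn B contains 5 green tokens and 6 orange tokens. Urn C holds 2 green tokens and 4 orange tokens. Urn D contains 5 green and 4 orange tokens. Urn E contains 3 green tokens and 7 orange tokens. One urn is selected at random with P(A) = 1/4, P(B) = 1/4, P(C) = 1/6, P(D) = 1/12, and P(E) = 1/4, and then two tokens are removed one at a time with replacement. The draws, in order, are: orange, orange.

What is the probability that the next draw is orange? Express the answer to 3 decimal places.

0.626

For each hypothesis, P(data | H) works out to: P(data | urn A) = (1/6)(1/6) = 0.027778; P(data | urn B) = (6/11)(6/11) = 0.29752; P(data | urn C) = (4/6)(4/6) = 0.44444; P(data | urn D) = (4/9)(4/9) = 0.19753; P(data | urn E) = (7/10)(7/10) = 0.49.
Weighting by the prior gives 1/4 · 0.027778 = 0.0069444, 1/4 · 0.29752 = 0.07438, 1/6 · 0.44444 = 0.074074, 1/12 · 0.19753 = 0.016461, 1/4 · 0.49 = 0.1225; these sum to 0.29436.
Normalising, the posterior is P(urn A | data) = 0.023592, P(urn B | data) = 0.25268, P(urn C | data) = 0.25164, P(urn D | data) = 0.055921, P(urn E | data) = 0.41616.
The predictive probability is P(orange next | data) = (1/6)(0.023592) + (6/11)(0.25268) + (2/3)(0.25164) + (4/9)(0.055921) + (7/10)(0.41616) = 0.62569.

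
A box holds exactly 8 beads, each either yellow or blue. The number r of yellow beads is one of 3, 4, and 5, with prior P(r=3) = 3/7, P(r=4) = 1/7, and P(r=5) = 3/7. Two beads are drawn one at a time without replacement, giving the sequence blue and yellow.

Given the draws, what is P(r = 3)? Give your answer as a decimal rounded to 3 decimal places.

The likelihood of the observed sequence under each hypothesis: P(data | r = 3) = (5/8)(3/7) = 15/56; P(data | r = 4) = (4/8)(4/7) = 2/7; P(data | r = 5) = (3/8)(5/7) = 15/56.
The prior-weighted likelihoods are 3/7 · 15/56 = 45/392, 1/7 · 2/7 = 2/49, 3/7 · 15/56 = 45/392; with total 53/196.
Hence P(r = 3 | data) = (45/392) / (53/196) = 45/106.

0.425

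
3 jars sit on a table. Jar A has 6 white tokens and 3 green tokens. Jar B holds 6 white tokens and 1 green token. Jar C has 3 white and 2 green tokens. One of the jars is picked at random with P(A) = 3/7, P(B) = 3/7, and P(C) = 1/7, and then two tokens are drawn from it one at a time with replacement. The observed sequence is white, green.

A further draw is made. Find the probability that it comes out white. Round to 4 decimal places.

0.7090

Compute the likelihood of the observed sequence for each case: P(data | jar A) = (6/9)(3/9) = 0.22222; P(data | jar B) = (6/7)(1/7) = 0.12245; P(data | jar C) = (3/5)(2/5) = 0.24.
Weighting by the prior gives 3/7 · 0.22222 = 0.095238, 3/7 · 0.12245 = 0.052478, 1/7 · 0.24 = 0.034286; with total 0.182.
Dividing through by the total gives posterior P(jar A | data) = 0.52328, P(jar B | data) = 0.28834, P(jar C | data) = 0.18838.
Averaging over the posterior, P(white next | data) = (2/3)(0.52328) + (6/7)(0.28834) + (3/5)(0.18838) = 0.70903.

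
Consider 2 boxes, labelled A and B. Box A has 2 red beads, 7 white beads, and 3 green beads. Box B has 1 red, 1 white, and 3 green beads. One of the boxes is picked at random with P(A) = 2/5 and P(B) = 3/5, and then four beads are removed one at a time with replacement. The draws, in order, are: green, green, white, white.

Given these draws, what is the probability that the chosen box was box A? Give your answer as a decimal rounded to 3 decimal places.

For each hypothesis, P(data | H) works out to: P(data | box A) = (3/12)(3/12)(7/12)(7/12) = 0.021267; P(data | box B) = (3/5)(3/5)(1/5)(1/5) = 0.0144.
Weighting by the prior gives 2/5 · 0.021267 = 0.0085069, 3/5 · 0.0144 = 0.00864; summing to 0.017147.
Therefore the posterior P(box A | data) = (0.0085069) / (0.017147) = 0.49612.

0.496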